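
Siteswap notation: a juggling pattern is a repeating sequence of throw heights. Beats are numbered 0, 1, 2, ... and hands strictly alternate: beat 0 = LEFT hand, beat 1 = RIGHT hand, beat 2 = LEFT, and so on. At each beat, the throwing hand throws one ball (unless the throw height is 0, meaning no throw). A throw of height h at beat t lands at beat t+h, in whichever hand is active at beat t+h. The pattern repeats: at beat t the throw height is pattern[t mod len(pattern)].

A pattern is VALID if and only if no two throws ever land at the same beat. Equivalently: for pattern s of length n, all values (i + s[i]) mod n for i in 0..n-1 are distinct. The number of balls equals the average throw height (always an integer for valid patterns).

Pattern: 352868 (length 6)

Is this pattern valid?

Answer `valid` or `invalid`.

i=0: (i + s[i]) mod n = (0 + 3) mod 6 = 3
i=1: (i + s[i]) mod n = (1 + 5) mod 6 = 0
i=2: (i + s[i]) mod n = (2 + 2) mod 6 = 4
i=3: (i + s[i]) mod n = (3 + 8) mod 6 = 5
i=4: (i + s[i]) mod n = (4 + 6) mod 6 = 4
i=5: (i + s[i]) mod n = (5 + 8) mod 6 = 1
Residues: [3, 0, 4, 5, 4, 1], distinct: False

Answer: invalid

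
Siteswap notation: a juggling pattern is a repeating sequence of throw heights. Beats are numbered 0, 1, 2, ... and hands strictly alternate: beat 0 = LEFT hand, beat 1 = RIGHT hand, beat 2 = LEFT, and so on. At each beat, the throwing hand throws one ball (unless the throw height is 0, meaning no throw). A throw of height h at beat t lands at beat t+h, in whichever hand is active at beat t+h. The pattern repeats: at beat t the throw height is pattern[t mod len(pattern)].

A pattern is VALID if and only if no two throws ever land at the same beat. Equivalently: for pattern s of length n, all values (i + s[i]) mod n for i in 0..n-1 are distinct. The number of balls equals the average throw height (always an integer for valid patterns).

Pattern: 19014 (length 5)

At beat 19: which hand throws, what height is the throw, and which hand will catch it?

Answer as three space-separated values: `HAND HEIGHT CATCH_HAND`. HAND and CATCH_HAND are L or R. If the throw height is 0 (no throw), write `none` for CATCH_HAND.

Answer: R 4 R

Derivation:
Beat 19: 19 mod 2 = 1, so hand = R
Throw height = pattern[19 mod 5] = pattern[4] = 4
Lands at beat 19+4=23, 23 mod 2 = 1, so catch hand = R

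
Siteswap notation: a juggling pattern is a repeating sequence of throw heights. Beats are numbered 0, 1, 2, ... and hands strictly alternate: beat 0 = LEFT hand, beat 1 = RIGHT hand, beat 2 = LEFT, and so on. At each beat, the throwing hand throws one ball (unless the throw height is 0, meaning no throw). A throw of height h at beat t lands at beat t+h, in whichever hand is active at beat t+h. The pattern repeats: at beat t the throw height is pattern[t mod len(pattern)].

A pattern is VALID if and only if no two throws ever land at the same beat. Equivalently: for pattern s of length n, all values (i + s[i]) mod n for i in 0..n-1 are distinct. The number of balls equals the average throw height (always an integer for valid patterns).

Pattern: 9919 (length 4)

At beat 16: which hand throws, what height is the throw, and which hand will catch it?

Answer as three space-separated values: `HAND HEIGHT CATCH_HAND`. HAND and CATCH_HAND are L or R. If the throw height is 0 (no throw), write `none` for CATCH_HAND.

Beat 16: 16 mod 2 = 0, so hand = L
Throw height = pattern[16 mod 4] = pattern[0] = 9
Lands at beat 16+9=25, 25 mod 2 = 1, so catch hand = R

Answer: L 9 R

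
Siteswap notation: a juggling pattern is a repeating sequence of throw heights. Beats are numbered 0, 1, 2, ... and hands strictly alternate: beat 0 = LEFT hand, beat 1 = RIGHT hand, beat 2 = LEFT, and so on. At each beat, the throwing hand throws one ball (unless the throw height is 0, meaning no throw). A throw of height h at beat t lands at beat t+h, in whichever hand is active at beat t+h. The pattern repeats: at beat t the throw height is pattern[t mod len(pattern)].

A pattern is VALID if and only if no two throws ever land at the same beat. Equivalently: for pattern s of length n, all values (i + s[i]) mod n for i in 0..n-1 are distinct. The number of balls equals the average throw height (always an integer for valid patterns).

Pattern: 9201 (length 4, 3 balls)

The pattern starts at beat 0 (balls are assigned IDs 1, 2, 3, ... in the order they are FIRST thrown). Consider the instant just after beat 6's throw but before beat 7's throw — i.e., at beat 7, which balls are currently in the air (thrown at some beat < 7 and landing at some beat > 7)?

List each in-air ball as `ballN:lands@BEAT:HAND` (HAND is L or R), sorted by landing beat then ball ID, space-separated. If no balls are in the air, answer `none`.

Beat 0 (L): throw ball1 h=9 -> lands@9:R; in-air after throw: [b1@9:R]
Beat 1 (R): throw ball2 h=2 -> lands@3:R; in-air after throw: [b2@3:R b1@9:R]
Beat 3 (R): throw ball2 h=1 -> lands@4:L; in-air after throw: [b2@4:L b1@9:R]
Beat 4 (L): throw ball2 h=9 -> lands@13:R; in-air after throw: [b1@9:R b2@13:R]
Beat 5 (R): throw ball3 h=2 -> lands@7:R; in-air after throw: [b3@7:R b1@9:R b2@13:R]
Beat 7 (R): throw ball3 h=1 -> lands@8:L; in-air after throw: [b3@8:L b1@9:R b2@13:R]

Answer: ball1:lands@9:R ball2:lands@13:R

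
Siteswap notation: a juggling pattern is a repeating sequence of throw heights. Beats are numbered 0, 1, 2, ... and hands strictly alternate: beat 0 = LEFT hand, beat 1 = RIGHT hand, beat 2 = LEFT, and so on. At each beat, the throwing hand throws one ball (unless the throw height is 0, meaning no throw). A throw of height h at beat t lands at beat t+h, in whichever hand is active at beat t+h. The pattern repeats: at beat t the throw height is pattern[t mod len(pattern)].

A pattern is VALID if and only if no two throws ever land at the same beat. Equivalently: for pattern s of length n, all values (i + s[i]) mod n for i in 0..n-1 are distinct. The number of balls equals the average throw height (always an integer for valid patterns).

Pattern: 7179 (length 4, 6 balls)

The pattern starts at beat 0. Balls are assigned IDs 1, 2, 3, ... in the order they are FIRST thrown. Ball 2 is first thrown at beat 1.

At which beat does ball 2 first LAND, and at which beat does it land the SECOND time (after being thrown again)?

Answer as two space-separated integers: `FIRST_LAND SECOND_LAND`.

Answer: 2 9

Derivation:
Beat 0 (L): throw ball1 h=7 -> lands@7:R; in-air after throw: [b1@7:R]
Beat 1 (R): throw ball2 h=1 -> lands@2:L; in-air after throw: [b2@2:L b1@7:R]
Beat 2 (L): throw ball2 h=7 -> lands@9:R; in-air after throw: [b1@7:R b2@9:R]
Beat 3 (R): throw ball3 h=9 -> lands@12:L; in-air after throw: [b1@7:R b2@9:R b3@12:L]
Beat 4 (L): throw ball4 h=7 -> lands@11:R; in-air after throw: [b1@7:R b2@9:R b4@11:R b3@12:L]
Beat 5 (R): throw ball5 h=1 -> lands@6:L; in-air after throw: [b5@6:L b1@7:R b2@9:R b4@11:R b3@12:L]
Beat 6 (L): throw ball5 h=7 -> lands@13:R; in-air after throw: [b1@7:R b2@9:R b4@11:R b3@12:L b5@13:R]
Beat 7 (R): throw ball1 h=9 -> lands@16:L; in-air after throw: [b2@9:R b4@11:R b3@12:L b5@13:R b1@16:L]
Beat 8 (L): throw ball6 h=7 -> lands@15:R; in-air after throw: [b2@9:R b4@11:R b3@12:L b5@13:R b6@15:R b1@16:L]
Beat 9 (R): throw ball2 h=1 -> lands@10:L; in-air after throw: [b2@10:L b4@11:R b3@12:L b5@13:R b6@15:R b1@16:L]
Ball 2: thrown@1 h=1 -> first land @2; rethrown@2 h=7 -> second land @9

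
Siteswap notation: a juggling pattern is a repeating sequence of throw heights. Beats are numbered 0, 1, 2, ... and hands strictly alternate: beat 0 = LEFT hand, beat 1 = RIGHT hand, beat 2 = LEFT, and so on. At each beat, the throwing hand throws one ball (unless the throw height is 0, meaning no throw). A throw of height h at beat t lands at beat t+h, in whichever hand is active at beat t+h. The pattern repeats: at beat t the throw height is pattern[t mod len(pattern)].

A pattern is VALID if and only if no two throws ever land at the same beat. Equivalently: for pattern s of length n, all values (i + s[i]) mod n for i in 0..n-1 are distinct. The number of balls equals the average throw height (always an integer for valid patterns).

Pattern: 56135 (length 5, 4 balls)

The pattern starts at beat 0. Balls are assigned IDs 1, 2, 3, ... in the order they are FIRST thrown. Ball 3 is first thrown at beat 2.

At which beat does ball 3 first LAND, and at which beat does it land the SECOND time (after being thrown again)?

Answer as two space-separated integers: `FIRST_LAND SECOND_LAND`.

Answer: 3 6

Derivation:
Beat 0 (L): throw ball1 h=5 -> lands@5:R; in-air after throw: [b1@5:R]
Beat 1 (R): throw ball2 h=6 -> lands@7:R; in-air after throw: [b1@5:R b2@7:R]
Beat 2 (L): throw ball3 h=1 -> lands@3:R; in-air after throw: [b3@3:R b1@5:R b2@7:R]
Beat 3 (R): throw ball3 h=3 -> lands@6:L; in-air after throw: [b1@5:R b3@6:L b2@7:R]
Beat 4 (L): throw ball4 h=5 -> lands@9:R; in-air after throw: [b1@5:R b3@6:L b2@7:R b4@9:R]
Beat 5 (R): throw ball1 h=5 -> lands@10:L; in-air after throw: [b3@6:L b2@7:R b4@9:R b1@10:L]
Beat 6 (L): throw ball3 h=6 -> lands@12:L; in-air after throw: [b2@7:R b4@9:R b1@10:L b3@12:L]
Ball 3: thrown@2 h=1 -> first land @3; rethrown@3 h=3 -> second land @6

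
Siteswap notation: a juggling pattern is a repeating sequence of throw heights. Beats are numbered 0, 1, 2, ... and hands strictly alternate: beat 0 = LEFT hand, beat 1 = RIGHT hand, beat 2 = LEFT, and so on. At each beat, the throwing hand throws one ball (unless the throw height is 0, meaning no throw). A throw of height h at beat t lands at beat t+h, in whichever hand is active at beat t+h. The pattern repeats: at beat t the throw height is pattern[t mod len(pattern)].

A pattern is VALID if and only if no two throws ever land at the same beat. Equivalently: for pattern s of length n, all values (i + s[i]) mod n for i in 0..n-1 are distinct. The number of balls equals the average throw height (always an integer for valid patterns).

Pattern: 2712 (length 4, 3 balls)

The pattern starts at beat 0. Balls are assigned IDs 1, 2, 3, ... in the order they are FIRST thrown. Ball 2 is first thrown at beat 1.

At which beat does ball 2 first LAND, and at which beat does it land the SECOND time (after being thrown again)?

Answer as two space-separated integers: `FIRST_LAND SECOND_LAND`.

Beat 0 (L): throw ball1 h=2 -> lands@2:L; in-air after throw: [b1@2:L]
Beat 1 (R): throw ball2 h=7 -> lands@8:L; in-air after throw: [b1@2:L b2@8:L]
Beat 2 (L): throw ball1 h=1 -> lands@3:R; in-air after throw: [b1@3:R b2@8:L]
Beat 3 (R): throw ball1 h=2 -> lands@5:R; in-air after throw: [b1@5:R b2@8:L]
Beat 4 (L): throw ball3 h=2 -> lands@6:L; in-air after throw: [b1@5:R b3@6:L b2@8:L]
Beat 5 (R): throw ball1 h=7 -> lands@12:L; in-air after throw: [b3@6:L b2@8:L b1@12:L]
Beat 6 (L): throw ball3 h=1 -> lands@7:R; in-air after throw: [b3@7:R b2@8:L b1@12:L]
Beat 7 (R): throw ball3 h=2 -> lands@9:R; in-air after throw: [b2@8:L b3@9:R b1@12:L]
Beat 8 (L): throw ball2 h=2 -> lands@10:L; in-air after throw: [b3@9:R b2@10:L b1@12:L]
Beat 9 (R): throw ball3 h=7 -> lands@16:L; in-air after throw: [b2@10:L b1@12:L b3@16:L]
Beat 10 (L): throw ball2 h=1 -> lands@11:R; in-air after throw: [b2@11:R b1@12:L b3@16:L]
Ball 2: thrown@1 h=7 -> first land @8; rethrown@8 h=2 -> second land @10

Answer: 8 10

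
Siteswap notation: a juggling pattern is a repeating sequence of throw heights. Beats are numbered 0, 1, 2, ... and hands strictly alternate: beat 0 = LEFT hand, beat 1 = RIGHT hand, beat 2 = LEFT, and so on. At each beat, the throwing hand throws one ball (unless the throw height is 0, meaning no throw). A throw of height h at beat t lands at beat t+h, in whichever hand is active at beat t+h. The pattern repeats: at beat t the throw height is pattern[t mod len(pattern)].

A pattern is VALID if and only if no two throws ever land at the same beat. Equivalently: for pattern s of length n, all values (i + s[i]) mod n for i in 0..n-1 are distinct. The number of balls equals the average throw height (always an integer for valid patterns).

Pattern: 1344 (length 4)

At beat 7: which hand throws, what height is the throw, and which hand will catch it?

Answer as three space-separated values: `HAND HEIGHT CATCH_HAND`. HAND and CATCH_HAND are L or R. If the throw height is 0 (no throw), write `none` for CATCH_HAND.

Beat 7: 7 mod 2 = 1, so hand = R
Throw height = pattern[7 mod 4] = pattern[3] = 4
Lands at beat 7+4=11, 11 mod 2 = 1, so catch hand = R

Answer: R 4 R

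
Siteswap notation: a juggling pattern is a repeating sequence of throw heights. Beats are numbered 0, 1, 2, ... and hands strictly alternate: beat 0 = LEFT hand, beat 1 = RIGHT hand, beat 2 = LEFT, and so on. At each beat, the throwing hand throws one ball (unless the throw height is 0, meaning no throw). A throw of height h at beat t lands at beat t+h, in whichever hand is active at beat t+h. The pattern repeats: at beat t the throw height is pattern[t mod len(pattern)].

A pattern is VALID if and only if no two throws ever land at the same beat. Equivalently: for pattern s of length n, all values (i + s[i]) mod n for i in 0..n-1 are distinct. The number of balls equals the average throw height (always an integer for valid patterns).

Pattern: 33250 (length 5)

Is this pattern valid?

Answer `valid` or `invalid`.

Answer: invalid

Derivation:
i=0: (i + s[i]) mod n = (0 + 3) mod 5 = 3
i=1: (i + s[i]) mod n = (1 + 3) mod 5 = 4
i=2: (i + s[i]) mod n = (2 + 2) mod 5 = 4
i=3: (i + s[i]) mod n = (3 + 5) mod 5 = 3
i=4: (i + s[i]) mod n = (4 + 0) mod 5 = 4
Residues: [3, 4, 4, 3, 4], distinct: False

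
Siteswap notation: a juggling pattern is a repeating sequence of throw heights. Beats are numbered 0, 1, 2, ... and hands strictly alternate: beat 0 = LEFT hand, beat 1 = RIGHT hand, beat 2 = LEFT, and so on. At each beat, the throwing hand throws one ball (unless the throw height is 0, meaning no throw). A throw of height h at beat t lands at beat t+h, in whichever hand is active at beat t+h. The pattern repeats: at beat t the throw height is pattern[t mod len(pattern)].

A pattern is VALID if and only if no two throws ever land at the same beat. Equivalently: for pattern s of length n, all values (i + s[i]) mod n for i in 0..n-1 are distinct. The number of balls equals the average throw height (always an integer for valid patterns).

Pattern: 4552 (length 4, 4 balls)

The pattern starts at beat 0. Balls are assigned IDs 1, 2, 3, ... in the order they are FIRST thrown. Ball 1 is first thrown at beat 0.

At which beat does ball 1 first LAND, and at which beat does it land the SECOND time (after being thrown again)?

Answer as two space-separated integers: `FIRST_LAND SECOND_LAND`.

Answer: 4 8

Derivation:
Beat 0 (L): throw ball1 h=4 -> lands@4:L; in-air after throw: [b1@4:L]
Beat 1 (R): throw ball2 h=5 -> lands@6:L; in-air after throw: [b1@4:L b2@6:L]
Beat 2 (L): throw ball3 h=5 -> lands@7:R; in-air after throw: [b1@4:L b2@6:L b3@7:R]
Beat 3 (R): throw ball4 h=2 -> lands@5:R; in-air after throw: [b1@4:L b4@5:R b2@6:L b3@7:R]
Beat 4 (L): throw ball1 h=4 -> lands@8:L; in-air after throw: [b4@5:R b2@6:L b3@7:R b1@8:L]
Beat 5 (R): throw ball4 h=5 -> lands@10:L; in-air after throw: [b2@6:L b3@7:R b1@8:L b4@10:L]
Beat 6 (L): throw ball2 h=5 -> lands@11:R; in-air after throw: [b3@7:R b1@8:L b4@10:L b2@11:R]
Beat 7 (R): throw ball3 h=2 -> lands@9:R; in-air after throw: [b1@8:L b3@9:R b4@10:L b2@11:R]
Beat 8 (L): throw ball1 h=4 -> lands@12:L; in-air after throw: [b3@9:R b4@10:L b2@11:R b1@12:L]
Ball 1: thrown@0 h=4 -> first land @4; rethrown@4 h=4 -> second land @8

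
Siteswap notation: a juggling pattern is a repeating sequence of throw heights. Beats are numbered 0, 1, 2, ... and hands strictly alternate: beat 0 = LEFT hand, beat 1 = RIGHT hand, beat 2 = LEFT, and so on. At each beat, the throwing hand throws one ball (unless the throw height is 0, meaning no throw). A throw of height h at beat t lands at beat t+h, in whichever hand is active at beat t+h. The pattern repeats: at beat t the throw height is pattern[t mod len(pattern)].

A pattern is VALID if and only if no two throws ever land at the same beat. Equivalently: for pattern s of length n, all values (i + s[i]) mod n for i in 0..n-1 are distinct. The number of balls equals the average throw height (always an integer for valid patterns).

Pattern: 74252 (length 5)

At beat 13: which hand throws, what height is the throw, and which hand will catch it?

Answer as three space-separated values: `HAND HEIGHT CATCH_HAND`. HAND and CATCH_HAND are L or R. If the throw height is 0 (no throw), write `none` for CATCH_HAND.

Beat 13: 13 mod 2 = 1, so hand = R
Throw height = pattern[13 mod 5] = pattern[3] = 5
Lands at beat 13+5=18, 18 mod 2 = 0, so catch hand = L

Answer: R 5 L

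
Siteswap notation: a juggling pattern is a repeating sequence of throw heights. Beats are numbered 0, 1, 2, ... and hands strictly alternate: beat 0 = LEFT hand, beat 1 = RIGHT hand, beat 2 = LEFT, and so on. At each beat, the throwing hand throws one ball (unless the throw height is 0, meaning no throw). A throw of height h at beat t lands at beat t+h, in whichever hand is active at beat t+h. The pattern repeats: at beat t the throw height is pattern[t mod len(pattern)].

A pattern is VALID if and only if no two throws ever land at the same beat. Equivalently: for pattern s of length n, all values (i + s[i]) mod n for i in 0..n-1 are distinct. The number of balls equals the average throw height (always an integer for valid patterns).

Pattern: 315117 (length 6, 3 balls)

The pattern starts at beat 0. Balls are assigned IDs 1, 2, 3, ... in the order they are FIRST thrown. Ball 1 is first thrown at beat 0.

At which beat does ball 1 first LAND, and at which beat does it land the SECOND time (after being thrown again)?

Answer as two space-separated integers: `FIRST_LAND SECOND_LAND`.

Answer: 3 4

Derivation:
Beat 0 (L): throw ball1 h=3 -> lands@3:R; in-air after throw: [b1@3:R]
Beat 1 (R): throw ball2 h=1 -> lands@2:L; in-air after throw: [b2@2:L b1@3:R]
Beat 2 (L): throw ball2 h=5 -> lands@7:R; in-air after throw: [b1@3:R b2@7:R]
Beat 3 (R): throw ball1 h=1 -> lands@4:L; in-air after throw: [b1@4:L b2@7:R]
Beat 4 (L): throw ball1 h=1 -> lands@5:R; in-air after throw: [b1@5:R b2@7:R]
Ball 1: thrown@0 h=3 -> first land @3; rethrown@3 h=1 -> second land @4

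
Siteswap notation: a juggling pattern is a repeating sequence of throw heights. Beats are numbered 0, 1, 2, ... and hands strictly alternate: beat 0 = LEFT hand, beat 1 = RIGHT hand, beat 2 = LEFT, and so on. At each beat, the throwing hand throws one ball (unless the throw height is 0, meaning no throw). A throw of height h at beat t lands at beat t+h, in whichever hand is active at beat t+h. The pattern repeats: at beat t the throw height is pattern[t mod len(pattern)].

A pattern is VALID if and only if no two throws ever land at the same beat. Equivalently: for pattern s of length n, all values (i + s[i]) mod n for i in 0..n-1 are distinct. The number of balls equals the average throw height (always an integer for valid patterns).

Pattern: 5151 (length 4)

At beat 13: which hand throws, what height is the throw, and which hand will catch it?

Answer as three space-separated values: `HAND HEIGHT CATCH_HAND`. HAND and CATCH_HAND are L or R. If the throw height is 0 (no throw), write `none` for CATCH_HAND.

Beat 13: 13 mod 2 = 1, so hand = R
Throw height = pattern[13 mod 4] = pattern[1] = 1
Lands at beat 13+1=14, 14 mod 2 = 0, so catch hand = L

Answer: R 1 L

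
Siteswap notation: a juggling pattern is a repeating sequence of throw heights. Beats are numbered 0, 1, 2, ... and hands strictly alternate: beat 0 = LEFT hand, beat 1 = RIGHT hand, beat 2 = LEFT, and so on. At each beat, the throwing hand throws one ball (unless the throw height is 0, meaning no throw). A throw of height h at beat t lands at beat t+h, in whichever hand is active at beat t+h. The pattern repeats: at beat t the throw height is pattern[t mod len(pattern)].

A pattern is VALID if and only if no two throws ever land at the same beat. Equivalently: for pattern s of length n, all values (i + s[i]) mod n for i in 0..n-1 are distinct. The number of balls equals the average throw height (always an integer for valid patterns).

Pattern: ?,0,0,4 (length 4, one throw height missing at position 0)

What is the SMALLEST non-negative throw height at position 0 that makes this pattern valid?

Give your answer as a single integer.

Answer: 0

Derivation:
i=0: s[i]=? (unknown)
i=1: (1 + 0) mod 4 = 1
i=2: (2 + 0) mod 4 = 2
i=3: (3 + 4) mod 4 = 3
Known residues: [1, 2, 3]; need a permutation of 0..3, so missing residue r = 0
Need (0 + s) mod 4 = 0; smallest s = (0 - 0) mod 4 = 0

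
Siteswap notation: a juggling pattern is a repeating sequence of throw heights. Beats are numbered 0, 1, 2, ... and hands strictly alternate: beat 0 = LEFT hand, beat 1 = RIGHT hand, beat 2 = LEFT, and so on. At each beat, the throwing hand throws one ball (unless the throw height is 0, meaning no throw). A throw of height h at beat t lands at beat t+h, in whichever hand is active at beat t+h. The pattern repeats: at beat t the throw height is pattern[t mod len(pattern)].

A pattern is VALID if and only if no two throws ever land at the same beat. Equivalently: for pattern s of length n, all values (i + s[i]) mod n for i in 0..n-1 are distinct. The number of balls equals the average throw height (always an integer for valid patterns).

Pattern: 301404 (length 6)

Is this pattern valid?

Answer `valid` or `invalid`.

Answer: invalid

Derivation:
i=0: (i + s[i]) mod n = (0 + 3) mod 6 = 3
i=1: (i + s[i]) mod n = (1 + 0) mod 6 = 1
i=2: (i + s[i]) mod n = (2 + 1) mod 6 = 3
i=3: (i + s[i]) mod n = (3 + 4) mod 6 = 1
i=4: (i + s[i]) mod n = (4 + 0) mod 6 = 4
i=5: (i + s[i]) mod n = (5 + 4) mod 6 = 3
Residues: [3, 1, 3, 1, 4, 3], distinct: False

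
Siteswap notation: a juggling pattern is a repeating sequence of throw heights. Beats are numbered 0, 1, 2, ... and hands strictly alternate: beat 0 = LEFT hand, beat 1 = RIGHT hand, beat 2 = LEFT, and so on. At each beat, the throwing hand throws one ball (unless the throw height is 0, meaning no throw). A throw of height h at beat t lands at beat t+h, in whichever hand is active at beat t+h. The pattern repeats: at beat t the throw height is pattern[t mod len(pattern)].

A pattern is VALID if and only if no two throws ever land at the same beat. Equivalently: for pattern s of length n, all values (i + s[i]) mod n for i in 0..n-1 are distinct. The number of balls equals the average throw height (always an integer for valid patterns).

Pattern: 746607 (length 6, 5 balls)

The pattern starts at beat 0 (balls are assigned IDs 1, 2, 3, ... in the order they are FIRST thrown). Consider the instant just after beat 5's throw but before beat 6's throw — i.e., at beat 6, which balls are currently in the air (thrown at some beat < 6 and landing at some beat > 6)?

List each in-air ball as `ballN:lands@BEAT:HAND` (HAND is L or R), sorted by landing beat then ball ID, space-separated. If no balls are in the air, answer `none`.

Beat 0 (L): throw ball1 h=7 -> lands@7:R; in-air after throw: [b1@7:R]
Beat 1 (R): throw ball2 h=4 -> lands@5:R; in-air after throw: [b2@5:R b1@7:R]
Beat 2 (L): throw ball3 h=6 -> lands@8:L; in-air after throw: [b2@5:R b1@7:R b3@8:L]
Beat 3 (R): throw ball4 h=6 -> lands@9:R; in-air after throw: [b2@5:R b1@7:R b3@8:L b4@9:R]
Beat 5 (R): throw ball2 h=7 -> lands@12:L; in-air after throw: [b1@7:R b3@8:L b4@9:R b2@12:L]
Beat 6 (L): throw ball5 h=7 -> lands@13:R; in-air after throw: [b1@7:R b3@8:L b4@9:R b2@12:L b5@13:R]

Answer: ball1:lands@7:R ball3:lands@8:L ball4:lands@9:R ball2:lands@12:L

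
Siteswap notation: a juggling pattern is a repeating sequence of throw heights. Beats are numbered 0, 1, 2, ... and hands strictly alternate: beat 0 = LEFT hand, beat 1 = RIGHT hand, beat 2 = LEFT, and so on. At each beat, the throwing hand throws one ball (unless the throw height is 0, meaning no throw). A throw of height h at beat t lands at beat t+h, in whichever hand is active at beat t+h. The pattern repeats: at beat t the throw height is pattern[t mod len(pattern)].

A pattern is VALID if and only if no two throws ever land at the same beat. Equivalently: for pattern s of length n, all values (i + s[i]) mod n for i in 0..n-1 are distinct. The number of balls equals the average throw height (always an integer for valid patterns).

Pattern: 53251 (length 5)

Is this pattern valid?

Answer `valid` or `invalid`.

i=0: (i + s[i]) mod n = (0 + 5) mod 5 = 0
i=1: (i + s[i]) mod n = (1 + 3) mod 5 = 4
i=2: (i + s[i]) mod n = (2 + 2) mod 5 = 4
i=3: (i + s[i]) mod n = (3 + 5) mod 5 = 3
i=4: (i + s[i]) mod n = (4 + 1) mod 5 = 0
Residues: [0, 4, 4, 3, 0], distinct: False

Answer: invalid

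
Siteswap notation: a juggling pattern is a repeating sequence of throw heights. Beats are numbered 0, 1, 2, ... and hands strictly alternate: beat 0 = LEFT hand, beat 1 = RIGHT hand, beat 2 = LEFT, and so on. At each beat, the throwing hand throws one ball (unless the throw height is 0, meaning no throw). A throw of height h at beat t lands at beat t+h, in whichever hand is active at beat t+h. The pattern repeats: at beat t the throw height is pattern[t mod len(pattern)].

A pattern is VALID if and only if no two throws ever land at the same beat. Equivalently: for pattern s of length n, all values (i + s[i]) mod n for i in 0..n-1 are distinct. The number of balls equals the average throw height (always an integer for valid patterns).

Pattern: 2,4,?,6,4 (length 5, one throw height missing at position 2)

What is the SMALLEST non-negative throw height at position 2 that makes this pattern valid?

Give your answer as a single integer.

Answer: 4

Derivation:
i=0: (0 + 2) mod 5 = 2
i=1: (1 + 4) mod 5 = 0
i=2: s[i]=? (unknown)
i=3: (3 + 6) mod 5 = 4
i=4: (4 + 4) mod 5 = 3
Known residues: [0, 2, 3, 4]; need a permutation of 0..4, so missing residue r = 1
Need (2 + s) mod 5 = 1; smallest s = (1 - 2) mod 5 = 4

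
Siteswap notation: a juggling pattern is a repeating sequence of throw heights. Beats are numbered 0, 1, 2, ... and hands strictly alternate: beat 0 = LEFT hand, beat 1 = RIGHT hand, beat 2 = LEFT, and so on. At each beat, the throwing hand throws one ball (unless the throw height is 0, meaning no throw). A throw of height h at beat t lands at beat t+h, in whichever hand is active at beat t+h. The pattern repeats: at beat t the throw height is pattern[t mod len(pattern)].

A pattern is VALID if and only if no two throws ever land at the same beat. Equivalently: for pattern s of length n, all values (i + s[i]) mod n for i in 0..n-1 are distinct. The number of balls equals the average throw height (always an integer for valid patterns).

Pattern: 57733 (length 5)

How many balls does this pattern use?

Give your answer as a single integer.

Pattern = [5, 7, 7, 3, 3], length n = 5
  position 0: throw height = 5, running sum = 5
  position 1: throw height = 7, running sum = 12
  position 2: throw height = 7, running sum = 19
  position 3: throw height = 3, running sum = 22
  position 4: throw height = 3, running sum = 25
Total sum = 25; balls = sum / n = 25 / 5 = 5

Answer: 5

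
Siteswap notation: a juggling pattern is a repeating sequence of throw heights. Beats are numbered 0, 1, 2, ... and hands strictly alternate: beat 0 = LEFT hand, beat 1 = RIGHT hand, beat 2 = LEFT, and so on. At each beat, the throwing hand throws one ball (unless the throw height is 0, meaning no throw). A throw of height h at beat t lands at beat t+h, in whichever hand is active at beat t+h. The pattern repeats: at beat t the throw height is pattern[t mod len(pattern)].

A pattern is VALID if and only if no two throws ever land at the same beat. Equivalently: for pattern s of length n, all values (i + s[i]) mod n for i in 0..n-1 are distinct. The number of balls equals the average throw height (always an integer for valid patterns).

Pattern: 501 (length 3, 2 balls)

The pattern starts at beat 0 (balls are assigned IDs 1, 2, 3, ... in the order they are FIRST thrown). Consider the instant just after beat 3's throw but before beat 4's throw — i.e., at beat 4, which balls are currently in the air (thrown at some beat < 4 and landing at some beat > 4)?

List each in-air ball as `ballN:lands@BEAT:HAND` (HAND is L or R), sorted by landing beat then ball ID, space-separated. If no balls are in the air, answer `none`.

Answer: ball1:lands@5:R ball2:lands@8:L

Derivation:
Beat 0 (L): throw ball1 h=5 -> lands@5:R; in-air after throw: [b1@5:R]
Beat 2 (L): throw ball2 h=1 -> lands@3:R; in-air after throw: [b2@3:R b1@5:R]
Beat 3 (R): throw ball2 h=5 -> lands@8:L; in-air after throw: [b1@5:R b2@8:L]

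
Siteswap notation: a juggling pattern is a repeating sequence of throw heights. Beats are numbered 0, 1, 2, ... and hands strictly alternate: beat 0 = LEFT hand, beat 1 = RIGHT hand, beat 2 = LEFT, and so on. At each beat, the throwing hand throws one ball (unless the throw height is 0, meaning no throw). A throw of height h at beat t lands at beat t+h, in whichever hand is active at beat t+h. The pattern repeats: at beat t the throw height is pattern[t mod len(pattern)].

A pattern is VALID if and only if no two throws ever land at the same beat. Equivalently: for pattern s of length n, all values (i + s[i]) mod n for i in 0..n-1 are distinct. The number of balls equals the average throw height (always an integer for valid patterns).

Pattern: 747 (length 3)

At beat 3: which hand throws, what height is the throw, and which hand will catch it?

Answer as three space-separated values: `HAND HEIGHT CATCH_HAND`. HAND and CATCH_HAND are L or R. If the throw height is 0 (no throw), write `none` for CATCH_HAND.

Answer: R 7 L

Derivation:
Beat 3: 3 mod 2 = 1, so hand = R
Throw height = pattern[3 mod 3] = pattern[0] = 7
Lands at beat 3+7=10, 10 mod 2 = 0, so catch hand = L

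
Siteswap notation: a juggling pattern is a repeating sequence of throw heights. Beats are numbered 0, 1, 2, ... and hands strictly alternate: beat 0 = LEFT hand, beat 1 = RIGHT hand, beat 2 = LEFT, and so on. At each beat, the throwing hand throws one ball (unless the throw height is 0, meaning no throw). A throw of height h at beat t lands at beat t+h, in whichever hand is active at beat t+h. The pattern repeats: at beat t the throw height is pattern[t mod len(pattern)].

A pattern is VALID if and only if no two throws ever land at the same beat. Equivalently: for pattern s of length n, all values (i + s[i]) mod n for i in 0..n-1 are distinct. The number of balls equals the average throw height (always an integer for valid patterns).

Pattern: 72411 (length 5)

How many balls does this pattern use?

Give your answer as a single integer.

Answer: 3

Derivation:
Pattern = [7, 2, 4, 1, 1], length n = 5
  position 0: throw height = 7, running sum = 7
  position 1: throw height = 2, running sum = 9
  position 2: throw height = 4, running sum = 13
  position 3: throw height = 1, running sum = 14
  position 4: throw height = 1, running sum = 15
Total sum = 15; balls = sum / n = 15 / 5 = 3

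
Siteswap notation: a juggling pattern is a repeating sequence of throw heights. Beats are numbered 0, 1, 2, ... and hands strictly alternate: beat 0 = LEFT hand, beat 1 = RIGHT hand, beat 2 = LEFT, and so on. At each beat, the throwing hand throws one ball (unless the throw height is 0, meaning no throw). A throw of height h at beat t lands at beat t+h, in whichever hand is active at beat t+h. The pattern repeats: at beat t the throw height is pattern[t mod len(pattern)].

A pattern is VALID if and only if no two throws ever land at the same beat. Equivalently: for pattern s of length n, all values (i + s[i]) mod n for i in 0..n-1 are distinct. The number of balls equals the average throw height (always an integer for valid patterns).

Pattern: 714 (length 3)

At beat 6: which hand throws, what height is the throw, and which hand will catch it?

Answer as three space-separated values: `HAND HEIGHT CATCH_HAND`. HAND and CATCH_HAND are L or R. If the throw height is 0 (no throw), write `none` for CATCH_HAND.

Beat 6: 6 mod 2 = 0, so hand = L
Throw height = pattern[6 mod 3] = pattern[0] = 7
Lands at beat 6+7=13, 13 mod 2 = 1, so catch hand = R

Answer: L 7 R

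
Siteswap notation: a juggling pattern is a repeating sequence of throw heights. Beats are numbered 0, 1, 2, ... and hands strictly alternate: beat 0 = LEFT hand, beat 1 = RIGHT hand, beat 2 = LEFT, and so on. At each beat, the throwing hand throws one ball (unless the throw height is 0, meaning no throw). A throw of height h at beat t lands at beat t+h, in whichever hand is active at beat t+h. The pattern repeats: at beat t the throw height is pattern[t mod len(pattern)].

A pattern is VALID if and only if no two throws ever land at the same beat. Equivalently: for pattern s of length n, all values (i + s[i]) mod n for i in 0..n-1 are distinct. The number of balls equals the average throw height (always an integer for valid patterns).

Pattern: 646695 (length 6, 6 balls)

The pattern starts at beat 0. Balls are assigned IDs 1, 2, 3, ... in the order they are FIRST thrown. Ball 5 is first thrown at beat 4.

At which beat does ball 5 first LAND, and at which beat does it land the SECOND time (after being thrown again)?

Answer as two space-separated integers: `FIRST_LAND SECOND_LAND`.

Beat 0 (L): throw ball1 h=6 -> lands@6:L; in-air after throw: [b1@6:L]
Beat 1 (R): throw ball2 h=4 -> lands@5:R; in-air after throw: [b2@5:R b1@6:L]
Beat 2 (L): throw ball3 h=6 -> lands@8:L; in-air after throw: [b2@5:R b1@6:L b3@8:L]
Beat 3 (R): throw ball4 h=6 -> lands@9:R; in-air after throw: [b2@5:R b1@6:L b3@8:L b4@9:R]
Beat 4 (L): throw ball5 h=9 -> lands@13:R; in-air after throw: [b2@5:R b1@6:L b3@8:L b4@9:R b5@13:R]
Beat 5 (R): throw ball2 h=5 -> lands@10:L; in-air after throw: [b1@6:L b3@8:L b4@9:R b2@10:L b5@13:R]
Beat 6 (L): throw ball1 h=6 -> lands@12:L; in-air after throw: [b3@8:L b4@9:R b2@10:L b1@12:L b5@13:R]
Beat 7 (R): throw ball6 h=4 -> lands@11:R; in-air after throw: [b3@8:L b4@9:R b2@10:L b6@11:R b1@12:L b5@13:R]
Beat 8 (L): throw ball3 h=6 -> lands@14:L; in-air after throw: [b4@9:R b2@10:L b6@11:R b1@12:L b5@13:R b3@14:L]
Beat 9 (R): throw ball4 h=6 -> lands@15:R; in-air after throw: [b2@10:L b6@11:R b1@12:L b5@13:R b3@14:L b4@15:R]
Beat 10 (L): throw ball2 h=9 -> lands@19:R; in-air after throw: [b6@11:R b1@12:L b5@13:R b3@14:L b4@15:R b2@19:R]
Beat 11 (R): throw ball6 h=5 -> lands@16:L; in-air after throw: [b1@12:L b5@13:R b3@14:L b4@15:R b6@16:L b2@19:R]
Beat 12 (L): throw ball1 h=6 -> lands@18:L; in-air after throw: [b5@13:R b3@14:L b4@15:R b6@16:L b1@18:L b2@19:R]
Beat 13 (R): throw ball5 h=4 -> lands@17:R; in-air after throw: [b3@14:L b4@15:R b6@16:L b5@17:R b1@18:L b2@19:R]
Ball 5: thrown@4 h=9 -> first land @13; rethrown@13 h=4 -> second land @17

Answer: 13 17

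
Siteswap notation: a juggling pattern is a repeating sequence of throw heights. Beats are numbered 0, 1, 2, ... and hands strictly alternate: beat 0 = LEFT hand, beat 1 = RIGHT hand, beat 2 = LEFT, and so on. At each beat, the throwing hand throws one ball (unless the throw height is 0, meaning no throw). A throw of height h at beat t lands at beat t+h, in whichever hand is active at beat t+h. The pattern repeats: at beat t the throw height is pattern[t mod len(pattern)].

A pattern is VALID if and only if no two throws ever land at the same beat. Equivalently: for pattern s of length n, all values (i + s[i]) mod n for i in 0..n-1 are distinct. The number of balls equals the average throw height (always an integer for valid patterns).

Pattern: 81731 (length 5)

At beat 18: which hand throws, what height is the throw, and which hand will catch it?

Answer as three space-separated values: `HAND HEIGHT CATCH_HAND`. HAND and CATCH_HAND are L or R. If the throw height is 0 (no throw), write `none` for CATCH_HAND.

Beat 18: 18 mod 2 = 0, so hand = L
Throw height = pattern[18 mod 5] = pattern[3] = 3
Lands at beat 18+3=21, 21 mod 2 = 1, so catch hand = R

Answer: L 3 R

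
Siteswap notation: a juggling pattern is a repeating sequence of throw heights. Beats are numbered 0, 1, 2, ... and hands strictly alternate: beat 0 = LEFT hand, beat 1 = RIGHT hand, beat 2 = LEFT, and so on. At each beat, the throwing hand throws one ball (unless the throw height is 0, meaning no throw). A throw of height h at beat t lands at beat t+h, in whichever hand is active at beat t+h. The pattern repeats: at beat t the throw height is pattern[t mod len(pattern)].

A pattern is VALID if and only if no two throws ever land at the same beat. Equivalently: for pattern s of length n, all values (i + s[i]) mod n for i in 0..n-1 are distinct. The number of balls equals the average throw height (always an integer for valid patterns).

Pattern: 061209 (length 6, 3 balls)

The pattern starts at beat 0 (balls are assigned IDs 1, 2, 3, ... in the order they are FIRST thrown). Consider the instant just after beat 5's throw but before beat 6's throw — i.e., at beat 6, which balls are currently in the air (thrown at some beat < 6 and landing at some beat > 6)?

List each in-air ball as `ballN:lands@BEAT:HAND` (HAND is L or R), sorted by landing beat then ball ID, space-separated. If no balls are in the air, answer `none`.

Answer: ball1:lands@7:R ball2:lands@14:L

Derivation:
Beat 1 (R): throw ball1 h=6 -> lands@7:R; in-air after throw: [b1@7:R]
Beat 2 (L): throw ball2 h=1 -> lands@3:R; in-air after throw: [b2@3:R b1@7:R]
Beat 3 (R): throw ball2 h=2 -> lands@5:R; in-air after throw: [b2@5:R b1@7:R]
Beat 5 (R): throw ball2 h=9 -> lands@14:L; in-air after throw: [b1@7:R b2@14:L]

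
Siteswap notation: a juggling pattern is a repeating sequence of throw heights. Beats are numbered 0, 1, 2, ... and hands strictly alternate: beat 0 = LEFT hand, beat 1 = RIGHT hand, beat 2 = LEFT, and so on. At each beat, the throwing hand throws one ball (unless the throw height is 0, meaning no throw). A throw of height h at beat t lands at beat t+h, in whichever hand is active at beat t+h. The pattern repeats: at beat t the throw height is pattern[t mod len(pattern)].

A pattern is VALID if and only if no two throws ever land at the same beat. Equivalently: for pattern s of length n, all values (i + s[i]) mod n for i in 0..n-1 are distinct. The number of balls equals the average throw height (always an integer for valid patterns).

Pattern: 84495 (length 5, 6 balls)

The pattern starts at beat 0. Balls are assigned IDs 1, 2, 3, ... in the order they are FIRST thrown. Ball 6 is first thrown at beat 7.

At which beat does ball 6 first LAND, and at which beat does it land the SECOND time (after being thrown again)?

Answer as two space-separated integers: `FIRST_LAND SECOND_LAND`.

Beat 0 (L): throw ball1 h=8 -> lands@8:L; in-air after throw: [b1@8:L]
Beat 1 (R): throw ball2 h=4 -> lands@5:R; in-air after throw: [b2@5:R b1@8:L]
Beat 2 (L): throw ball3 h=4 -> lands@6:L; in-air after throw: [b2@5:R b3@6:L b1@8:L]
Beat 3 (R): throw ball4 h=9 -> lands@12:L; in-air after throw: [b2@5:R b3@6:L b1@8:L b4@12:L]
Beat 4 (L): throw ball5 h=5 -> lands@9:R; in-air after throw: [b2@5:R b3@6:L b1@8:L b5@9:R b4@12:L]
Beat 5 (R): throw ball2 h=8 -> lands@13:R; in-air after throw: [b3@6:L b1@8:L b5@9:R b4@12:L b2@13:R]
Beat 6 (L): throw ball3 h=4 -> lands@10:L; in-air after throw: [b1@8:L b5@9:R b3@10:L b4@12:L b2@13:R]
Beat 7 (R): throw ball6 h=4 -> lands@11:R; in-air after throw: [b1@8:L b5@9:R b3@10:L b6@11:R b4@12:L b2@13:R]
Beat 8 (L): throw ball1 h=9 -> lands@17:R; in-air after throw: [b5@9:R b3@10:L b6@11:R b4@12:L b2@13:R b1@17:R]
Beat 9 (R): throw ball5 h=5 -> lands@14:L; in-air after throw: [b3@10:L b6@11:R b4@12:L b2@13:R b5@14:L b1@17:R]
Beat 10 (L): throw ball3 h=8 -> lands@18:L; in-air after throw: [b6@11:R b4@12:L b2@13:R b5@14:L b1@17:R b3@18:L]
Beat 11 (R): throw ball6 h=4 -> lands@15:R; in-air after throw: [b4@12:L b2@13:R b5@14:L b6@15:R b1@17:R b3@18:L]
Beat 12 (L): throw ball4 h=4 -> lands@16:L; in-air after throw: [b2@13:R b5@14:L b6@15:R b4@16:L b1@17:R b3@18:L]
Beat 13 (R): throw ball2 h=9 -> lands@22:L; in-air after throw: [b5@14:L b6@15:R b4@16:L b1@17:R b3@18:L b2@22:L]
Beat 14 (L): throw ball5 h=5 -> lands@19:R; in-air after throw: [b6@15:R b4@16:L b1@17:R b3@18:L b5@19:R b2@22:L]
Beat 15 (R): throw ball6 h=8 -> lands@23:R; in-air after throw: [b4@16:L b1@17:R b3@18:L b5@19:R b2@22:L b6@23:R]
Ball 6: thrown@7 h=4 -> first land @11; rethrown@11 h=4 -> second land @15

Answer: 11 15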